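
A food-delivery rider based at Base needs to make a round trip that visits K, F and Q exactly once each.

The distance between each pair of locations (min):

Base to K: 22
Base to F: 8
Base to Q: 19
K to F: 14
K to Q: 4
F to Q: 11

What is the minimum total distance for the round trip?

Base→K→F→Q→Base: 22+14+11+19 = 66
Base→K→Q→F→Base: 22+4+11+8 = 45
Base→F→K→Q→Base: 8+14+4+19 = 45
The minimum is 45.
One optimal route: Base → K → Q → F → Base (or its reverse).

45 min — the shortest possible round trip.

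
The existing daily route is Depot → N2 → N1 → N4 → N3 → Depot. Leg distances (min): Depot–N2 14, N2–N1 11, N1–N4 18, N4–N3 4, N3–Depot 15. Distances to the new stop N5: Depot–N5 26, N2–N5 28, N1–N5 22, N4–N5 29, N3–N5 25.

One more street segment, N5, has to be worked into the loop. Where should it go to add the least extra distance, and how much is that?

Adding 33 min by placing N5 on the N1–N4 leg.

Insertion cost between consecutive stops i–j is d(i,N5) + d(N5,j) − d(i,j):
  between Depot and N2: 26 + 28 − 14 = 40
  between N2 and N1: 28 + 22 − 11 = 39
  between N1 and N4: 22 + 29 − 18 = 33
  between N4 and N3: 29 + 25 − 4 = 50
  between N3 and Depot: 25 + 26 − 15 = 36
Cheapest insertion is between N1 and N4, adding 33.
New total = 62 + 33 = 95.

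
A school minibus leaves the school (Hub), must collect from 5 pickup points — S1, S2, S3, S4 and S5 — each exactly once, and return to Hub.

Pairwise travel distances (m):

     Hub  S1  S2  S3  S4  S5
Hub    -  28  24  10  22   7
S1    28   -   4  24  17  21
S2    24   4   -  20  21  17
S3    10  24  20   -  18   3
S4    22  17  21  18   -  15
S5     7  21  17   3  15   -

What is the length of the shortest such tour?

Minimum total distance: 73 m.

Hub-S1-S2-S3-S4-S5-Hub: 28+4+20+18+15+7 = 92
Hub-S1-S2-S3-S5-S4-Hub: 28+4+20+3+15+22 = 92
Hub-S1-S2-S4-S3-S5-Hub: 28+4+21+18+3+7 = 81
Hub-S1-S2-S4-S5-S3-Hub: 28+4+21+15+3+10 = 81
Hub-S1-S2-S5-S3-S4-Hub: 28+4+17+3+18+22 = 92
Hub-S1-S2-S5-S4-S3-Hub: 28+4+17+15+18+10 = 92
Hub-S1-S3-S2-S4-S5-Hub: 28+24+20+21+15+7 = 115
Hub-S1-S3-S2-S5-S4-Hub: 28+24+20+17+15+22 = 126
Hub-S1-S3-S4-S2-S5-Hub: 28+24+18+21+17+7 = 115
Hub-S1-S3-S4-S5-S2-Hub: 28+24+18+15+17+24 = 126
Hub-S1-S3-S5-S2-S4-Hub: 28+24+3+17+21+22 = 115
Hub-S1-S3-S5-S4-S2-Hub: 28+24+3+15+21+24 = 115
Hub-S1-S4-S2-S3-S5-Hub: 28+17+21+20+3+7 = 96
Hub-S1-S4-S2-S5-S3-Hub: 28+17+21+17+3+10 = 96
… (46 more)
Hub-S2-S1-S4-S3-S5-Hub: 24+4+17+18+3+7 = 73  ← best
The minimum is 73.
One optimal route: Hub → S2 → S1 → S4 → S3 → S5 → Hub (or its reverse).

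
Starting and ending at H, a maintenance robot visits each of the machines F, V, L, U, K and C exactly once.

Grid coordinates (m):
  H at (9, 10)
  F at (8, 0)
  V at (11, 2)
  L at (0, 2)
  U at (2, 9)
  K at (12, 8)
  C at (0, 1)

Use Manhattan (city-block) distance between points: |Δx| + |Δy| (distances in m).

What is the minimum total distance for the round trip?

Shortest round trip = 44 m.

H→F→V→L→U→K→C→H: 11+5+11+9+11+19+18 = 84
H→F→V→L→U→C→K→H: 11+5+11+9+10+19+5 = 70
H→F→V→L→K→U→C→H: 11+5+11+18+11+10+18 = 84
H→F→V→L→K→C→U→H: 11+5+11+18+19+10+8 = 82
H→F→V→L→C→U→K→H: 11+5+11+1+10+11+5 = 54
H→F→V→L→C→K→U→H: 11+5+11+1+19+11+8 = 66
H→F→V→U→L→K→C→H: 11+5+16+9+18+19+18 = 96
H→F→V→U→L→C→K→H: 11+5+16+9+1+19+5 = 66
… (352 more)
H→U→L→C→F→V→K→H: 8+9+1+9+5+7+5 = 44  ← best
The minimum is 44.
One optimal route: H → U → L → C → F → V → K → H (or its reverse).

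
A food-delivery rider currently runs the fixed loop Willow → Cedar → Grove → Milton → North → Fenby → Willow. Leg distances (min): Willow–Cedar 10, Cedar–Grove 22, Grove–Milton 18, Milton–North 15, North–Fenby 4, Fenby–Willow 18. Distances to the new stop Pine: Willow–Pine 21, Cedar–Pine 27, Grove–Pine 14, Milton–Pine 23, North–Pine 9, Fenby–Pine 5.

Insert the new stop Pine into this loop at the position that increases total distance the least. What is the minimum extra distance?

Insertion cost between consecutive stops i–j is d(i,Pine) + d(Pine,j) − d(i,j):
  between Willow and Cedar: 21 + 27 − 10 = 38
  between Cedar and Grove: 27 + 14 − 22 = 19
  between Grove and Milton: 14 + 23 − 18 = 19
  between Milton and North: 23 + 9 − 15 = 17
  between North and Fenby: 9 + 5 − 4 = 10
  between Fenby and Willow: 5 + 21 − 18 = 8
Cheapest insertion is between Fenby and Willow, adding 8.
New total = 87 + 8 = 95.

Minimum extra distance: 8 min, inserting Pine between Fenby and Willow.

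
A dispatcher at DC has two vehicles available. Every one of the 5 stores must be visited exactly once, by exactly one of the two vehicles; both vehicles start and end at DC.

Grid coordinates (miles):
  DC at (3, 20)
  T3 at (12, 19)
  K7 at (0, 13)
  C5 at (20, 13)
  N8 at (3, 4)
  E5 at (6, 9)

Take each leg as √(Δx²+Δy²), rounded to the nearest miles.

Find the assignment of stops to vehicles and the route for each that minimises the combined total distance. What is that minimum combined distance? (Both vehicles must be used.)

Try each way of splitting the stops between the two vehicles (each non-empty) and, for each split, find the best tour for each vehicle:
  {T3} + {K7, C5, N8, E5}: 18 + 56 = 74
  {K7} + {T3, C5, N8, E5}: 16 + 55 = 71
  {T3, K7} + {C5, N8, E5}: 30 + 54 = 84
  {C5} + {T3, K7, N8, E5}: 36 + 44 = 80
  {T3, C5} + {K7, N8, E5}: 37 + 34 = 71
  {K7, C5} + {T3, N8, E5}: 46 + 43 = 89
  … (15 splits in total)
Best: vehicle 1 DC → K7 → DC = 16; vehicle 2 DC → T3 → C5 → N8 → E5 → DC = 55; combined 71.

Minimum combined distance: 71 miles.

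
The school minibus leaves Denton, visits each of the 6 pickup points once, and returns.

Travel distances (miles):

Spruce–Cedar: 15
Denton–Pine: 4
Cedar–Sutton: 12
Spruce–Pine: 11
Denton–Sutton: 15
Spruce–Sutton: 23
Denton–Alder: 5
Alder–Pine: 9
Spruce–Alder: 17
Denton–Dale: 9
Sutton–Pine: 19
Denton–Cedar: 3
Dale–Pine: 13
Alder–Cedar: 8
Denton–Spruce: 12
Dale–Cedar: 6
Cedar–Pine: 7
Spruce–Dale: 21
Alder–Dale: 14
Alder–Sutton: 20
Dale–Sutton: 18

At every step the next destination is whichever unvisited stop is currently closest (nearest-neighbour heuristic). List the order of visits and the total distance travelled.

Nearest-neighbour total = 86 miles; route Denton → Cedar → Dale → Pine → Alder → Spruce → Sutton → Denton.

At Denton the remaining stops are Cedar 3, Pine 4, Alder 5, Dale 9, Spruce 12, Sutton 15; go to Cedar.
At Cedar the remaining stops are Dale 6, Pine 7, Alder 8, Sutton 12, Spruce 15; go to Dale.
At Dale the remaining stops are Pine 13, Alder 14, Sutton 18, Spruce 21; go to Pine.
At Pine the remaining stops are Alder 9, Spruce 11, Sutton 19; go to Alder.
At Alder the remaining stops are Spruce 17, Sutton 20; go to Spruce.
At Spruce the remaining stops are Sutton 23; go to Sutton.
Return Sutton→Denton: 15.
Total = 3 + 6 + 13 + 9 + 17 + 23 + 15 = 86.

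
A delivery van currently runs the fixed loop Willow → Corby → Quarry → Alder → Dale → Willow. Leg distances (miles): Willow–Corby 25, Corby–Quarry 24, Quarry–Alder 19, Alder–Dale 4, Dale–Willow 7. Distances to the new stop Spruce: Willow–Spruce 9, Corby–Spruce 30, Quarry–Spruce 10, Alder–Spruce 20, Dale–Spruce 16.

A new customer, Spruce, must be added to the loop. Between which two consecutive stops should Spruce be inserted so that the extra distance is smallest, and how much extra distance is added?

+11 miles — insert Spruce between Quarry and Alder.

Insertion cost between consecutive stops i–j is d(i,Spruce) + d(Spruce,j) − d(i,j):
  between Willow and Corby: 9 + 30 − 25 = 14
  between Corby and Quarry: 30 + 10 − 24 = 16
  between Quarry and Alder: 10 + 20 − 19 = 11
  between Alder and Dale: 20 + 16 − 4 = 32
  between Dale and Willow: 16 + 9 − 7 = 18
Cheapest insertion is between Quarry and Alder, adding 11.
New total = 79 + 11 = 90.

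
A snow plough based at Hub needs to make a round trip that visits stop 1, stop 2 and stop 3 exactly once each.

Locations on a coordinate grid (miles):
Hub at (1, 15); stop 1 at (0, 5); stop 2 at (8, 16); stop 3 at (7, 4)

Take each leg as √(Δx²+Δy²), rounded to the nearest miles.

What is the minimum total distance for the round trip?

With 3 stops there are 3!/2 = 3 distinct round trips (a route and its reverse cost the same).
Hub - stop 1 - stop 2 - stop 3 - Hub: 10+14+12+13 = 49
Hub - stop 1 - stop 3 - stop 2 - Hub: 10+7+12+7 = 36
Hub - stop 2 - stop 1 - stop 3 - Hub: 7+14+7+13 = 41
The minimum is 36.
One optimal route: Hub → stop 1 → stop 3 → stop 2 → Hub (or its reverse).

Shortest round trip = 36 miles.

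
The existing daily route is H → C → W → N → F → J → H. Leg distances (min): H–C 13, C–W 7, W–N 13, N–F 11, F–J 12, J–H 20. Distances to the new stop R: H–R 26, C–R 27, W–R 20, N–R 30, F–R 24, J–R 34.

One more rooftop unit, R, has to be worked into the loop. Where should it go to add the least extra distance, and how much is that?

Minimum extra distance: 37 min, inserting R between W and N.

Insertion cost between consecutive stops i–j is d(i,R) + d(R,j) − d(i,j):
  between H and C: 26 + 27 − 13 = 40
  between C and W: 27 + 20 − 7 = 40
  between W and N: 20 + 30 − 13 = 37
  between N and F: 30 + 24 − 11 = 43
  between F and J: 24 + 34 − 12 = 46
  between J and H: 34 + 26 − 20 = 40
Cheapest insertion is between W and N, adding 37.
New total = 76 + 37 = 113.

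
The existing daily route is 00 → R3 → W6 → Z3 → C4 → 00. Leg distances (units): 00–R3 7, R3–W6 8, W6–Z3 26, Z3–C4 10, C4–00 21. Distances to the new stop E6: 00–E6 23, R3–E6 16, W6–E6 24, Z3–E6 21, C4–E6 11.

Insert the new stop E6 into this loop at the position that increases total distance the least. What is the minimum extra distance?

Minimum extra distance: 13, inserting E6 between C4 and 00.

Insertion cost between consecutive stops i–j is d(i,E6) + d(E6,j) − d(i,j):
  between 00 and R3: 23 + 16 − 7 = 32
  between R3 and W6: 16 + 24 − 8 = 32
  between W6 and Z3: 24 + 21 − 26 = 19
  between Z3 and C4: 21 + 11 − 10 = 22
  between C4 and 00: 11 + 23 − 21 = 13
Cheapest insertion is between C4 and 00, adding 13.
New total = 72 + 13 = 85.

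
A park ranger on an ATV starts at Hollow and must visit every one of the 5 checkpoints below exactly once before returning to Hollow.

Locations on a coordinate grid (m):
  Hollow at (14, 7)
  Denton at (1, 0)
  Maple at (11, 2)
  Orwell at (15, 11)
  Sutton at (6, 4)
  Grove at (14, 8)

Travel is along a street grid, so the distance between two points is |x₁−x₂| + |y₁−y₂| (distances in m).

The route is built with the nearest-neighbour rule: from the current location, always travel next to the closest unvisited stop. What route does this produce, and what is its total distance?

Total distance 54 m via the nearest-neighbour route Hollow → Grove → Orwell → Maple → Sutton → Denton → Hollow.

From Hollow: distances to unvisited — Grove=1, Orwell=5, Maple=8, Sutton=11, Denton=20. Nearest is Grove (1).
From Grove: distances to unvisited — Orwell=4, Maple=9, Sutton=12, Denton=21. Nearest is Orwell (4).
From Orwell: distances to unvisited — Maple=13, Sutton=16, Denton=25. Nearest is Maple (13).
From Maple: distances to unvisited — Sutton=7, Denton=12. Nearest is Sutton (7).
From Sutton: distances to unvisited — Denton=9. Nearest is Denton (9).
Return Denton→Hollow: 20.
Total = 1 + 4 + 13 + 7 + 9 + 20 = 54.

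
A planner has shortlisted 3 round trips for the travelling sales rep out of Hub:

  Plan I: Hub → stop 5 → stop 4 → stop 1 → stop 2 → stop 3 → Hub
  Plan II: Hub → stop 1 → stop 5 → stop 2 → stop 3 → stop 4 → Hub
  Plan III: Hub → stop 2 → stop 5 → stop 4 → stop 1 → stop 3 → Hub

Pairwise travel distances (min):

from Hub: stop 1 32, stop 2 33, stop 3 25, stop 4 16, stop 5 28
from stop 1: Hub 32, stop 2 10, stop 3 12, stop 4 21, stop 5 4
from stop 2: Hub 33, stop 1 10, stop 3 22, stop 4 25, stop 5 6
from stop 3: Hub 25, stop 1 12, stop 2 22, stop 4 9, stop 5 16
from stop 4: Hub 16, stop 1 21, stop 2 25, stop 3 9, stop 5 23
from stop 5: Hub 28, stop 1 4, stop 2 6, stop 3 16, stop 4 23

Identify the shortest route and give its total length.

Plan I: 28 + 23 + 21 + 10 + 22 + 25 = 129
Plan II: 32 + 4 + 6 + 22 + 9 + 16 = 89
Plan III: 33 + 6 + 23 + 21 + 12 + 25 = 120

89 min — Plan II is the shortest.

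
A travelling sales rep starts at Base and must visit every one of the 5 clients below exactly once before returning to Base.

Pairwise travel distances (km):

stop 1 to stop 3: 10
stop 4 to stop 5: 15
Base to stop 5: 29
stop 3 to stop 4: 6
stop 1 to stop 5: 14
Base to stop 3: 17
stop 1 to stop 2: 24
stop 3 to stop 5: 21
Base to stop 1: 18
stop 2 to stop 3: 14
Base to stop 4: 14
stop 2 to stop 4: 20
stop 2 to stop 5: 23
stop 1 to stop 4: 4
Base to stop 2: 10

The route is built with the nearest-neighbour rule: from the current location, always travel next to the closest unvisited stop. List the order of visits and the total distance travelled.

From Base: distances to unvisited — stop 2=10, stop 4=14, stop 3=17, stop 1=18, stop 5=29. Nearest is stop 2 (10).
From stop 2: distances to unvisited — stop 3=14, stop 4=20, stop 5=23, stop 1=24. Nearest is stop 3 (14).
From stop 3: distances to unvisited — stop 4=6, stop 1=10, stop 5=21. Nearest is stop 4 (6).
From stop 4: distances to unvisited — stop 1=4, stop 5=15. Nearest is stop 1 (4).
From stop 1: distances to unvisited — stop 5=14. Nearest is stop 5 (14).
Return stop 5→Base: 29.
Total = 10 + 14 + 6 + 4 + 14 + 29 = 77.

Nearest-neighbour total = 77 km; route Base → stop 2 → stop 3 → stop 4 → stop 1 → stop 5 → Base.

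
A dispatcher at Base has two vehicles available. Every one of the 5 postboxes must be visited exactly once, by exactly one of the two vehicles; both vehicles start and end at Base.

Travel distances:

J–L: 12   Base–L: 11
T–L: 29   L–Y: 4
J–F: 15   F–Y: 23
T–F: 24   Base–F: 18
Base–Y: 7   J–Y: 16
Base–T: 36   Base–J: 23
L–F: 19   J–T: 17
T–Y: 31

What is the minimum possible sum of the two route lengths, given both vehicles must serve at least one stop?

96 — the smallest possible combined total.

Try each way of splitting the stops between the two vehicles (each non-empty) and, for each split, find the best tour for each vehicle:
  {J} + {T, L, F, Y}: 46 + 82 = 128
  {T} + {J, L, F, Y}: 72 + 56 = 128
  {J, T} + {L, F, Y}: 76 + 48 = 124
  {L} + {J, T, F, Y}: 22 + 82 = 104
  {J, L} + {T, F, Y}: 46 + 80 = 126
  {T, L} + {J, F, Y}: 76 + 56 = 132
  … (15 splits in total)
  {J, T, L, F} + {Y}: 82 + 14 = 96  ← best
Best: vehicle 1 Base → L → J → T → F → Base = 82; vehicle 2 Base → Y → Base = 14; combined 96.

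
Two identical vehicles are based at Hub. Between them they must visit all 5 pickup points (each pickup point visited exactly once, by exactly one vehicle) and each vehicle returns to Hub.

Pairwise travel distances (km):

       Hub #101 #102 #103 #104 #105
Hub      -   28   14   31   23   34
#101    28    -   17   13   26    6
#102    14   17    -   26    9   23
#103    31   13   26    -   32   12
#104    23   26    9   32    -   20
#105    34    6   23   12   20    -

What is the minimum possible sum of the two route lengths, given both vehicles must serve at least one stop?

Check every non-empty split of the stops between the two vehicles; for each half take its own optimal tour:
  {#101} + {#102, #103, #104, #105}: 56 + 86 = 142
  {#102} + {#101, #103, #104, #105}: 28 + 93 = 121
  {#101, #102} + {#103, #104, #105}: 59 + 86 = 145
  {#103} + {#101, #102, #104, #105}: 62 + 77 = 139
  {#101, #103} + {#102, #104, #105}: 72 + 77 = 149
  {#102, #103} + {#101, #104, #105}: 71 + 77 = 148
  … (15 splits in total)
Best: vehicle 1 Hub → #102 → Hub = 28; vehicle 2 Hub → #103 → #101 → #105 → #104 → Hub = 93; combined 121.

Minimum combined distance: 121 km.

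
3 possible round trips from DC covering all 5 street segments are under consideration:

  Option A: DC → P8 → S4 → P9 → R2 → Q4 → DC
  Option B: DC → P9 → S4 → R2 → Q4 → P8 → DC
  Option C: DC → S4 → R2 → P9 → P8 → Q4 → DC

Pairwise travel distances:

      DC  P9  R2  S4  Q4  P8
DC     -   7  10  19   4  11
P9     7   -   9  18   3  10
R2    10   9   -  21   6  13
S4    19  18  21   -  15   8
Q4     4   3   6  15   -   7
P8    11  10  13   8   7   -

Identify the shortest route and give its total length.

Shortest is Option A, total 56.

Option A: 11 + 8 + 18 + 9 + 6 + 4 = 56
Option B: 7 + 18 + 21 + 6 + 7 + 11 = 70
Option C: 19 + 21 + 9 + 10 + 7 + 4 = 70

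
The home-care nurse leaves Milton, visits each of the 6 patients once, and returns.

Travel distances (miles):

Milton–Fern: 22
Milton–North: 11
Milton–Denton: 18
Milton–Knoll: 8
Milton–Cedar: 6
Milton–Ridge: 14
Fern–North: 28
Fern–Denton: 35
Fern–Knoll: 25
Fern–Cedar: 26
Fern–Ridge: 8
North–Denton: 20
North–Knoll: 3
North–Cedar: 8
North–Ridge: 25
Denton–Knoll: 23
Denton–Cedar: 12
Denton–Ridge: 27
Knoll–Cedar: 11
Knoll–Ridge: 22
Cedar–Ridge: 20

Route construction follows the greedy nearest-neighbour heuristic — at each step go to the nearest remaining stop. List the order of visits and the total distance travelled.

At Milton the remaining stops are Cedar 6, Knoll 8, North 11, Ridge 14, Denton 18, Fern 22; go to Cedar.
At Cedar the remaining stops are North 8, Knoll 11, Denton 12, Ridge 20, Fern 26; go to North.
At North the remaining stops are Knoll 3, Denton 20, Ridge 25, Fern 28; go to Knoll.
At Knoll the remaining stops are Ridge 22, Denton 23, Fern 25; go to Ridge.
At Ridge the remaining stops are Fern 8, Denton 27; go to Fern.
At Fern the remaining stops are Denton 35; go to Denton.
Return Denton→Milton: 18.
Total = 6 + 8 + 3 + 22 + 8 + 35 + 18 = 100.

Total distance 100 miles via the nearest-neighbour route Milton → Cedar → North → Knoll → Ridge → Fern → Denton → Milton.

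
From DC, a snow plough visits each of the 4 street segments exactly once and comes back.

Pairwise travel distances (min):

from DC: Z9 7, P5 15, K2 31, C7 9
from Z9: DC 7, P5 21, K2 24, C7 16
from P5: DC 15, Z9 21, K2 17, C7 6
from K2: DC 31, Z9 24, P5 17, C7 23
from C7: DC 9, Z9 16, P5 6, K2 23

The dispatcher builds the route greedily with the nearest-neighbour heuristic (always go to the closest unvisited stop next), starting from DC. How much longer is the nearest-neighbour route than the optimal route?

The nearest-neighbour route is 14 min longer than optimal.

DC: Z9=7, C7=9, P5=15, K2=31 ⇒ Z9
Z9: C7=16, P5=21, K2=24 ⇒ C7
C7: P5=6, K2=23 ⇒ P5
P5: K2=17 ⇒ K2
NN route DC → Z9 → C7 → P5 → K2 → DC costs 77.
Optimal: DC → Z9 → K2 → P5 → C7 → DC costs 63 (by enumerating all 12 distinct tours).
Excess = 77 − 63 = 14.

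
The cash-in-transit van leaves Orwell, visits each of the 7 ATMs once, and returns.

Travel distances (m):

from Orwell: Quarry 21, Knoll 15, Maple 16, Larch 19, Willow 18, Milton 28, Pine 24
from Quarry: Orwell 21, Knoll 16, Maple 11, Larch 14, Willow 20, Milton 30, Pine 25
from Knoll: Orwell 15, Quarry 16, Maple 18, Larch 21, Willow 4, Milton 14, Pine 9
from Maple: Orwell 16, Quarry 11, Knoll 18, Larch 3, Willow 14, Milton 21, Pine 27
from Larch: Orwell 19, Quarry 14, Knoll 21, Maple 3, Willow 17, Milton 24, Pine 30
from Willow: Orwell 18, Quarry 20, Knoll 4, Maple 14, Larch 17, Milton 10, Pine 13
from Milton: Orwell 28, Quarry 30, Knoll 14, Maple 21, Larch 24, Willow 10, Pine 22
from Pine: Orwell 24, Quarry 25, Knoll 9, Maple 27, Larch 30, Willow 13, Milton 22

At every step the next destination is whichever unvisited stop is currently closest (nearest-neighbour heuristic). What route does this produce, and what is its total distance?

116 m along Orwell → Knoll → Willow → Milton → Maple → Larch → Quarry → Pine → Orwell.

From Orwell: distances to unvisited — Knoll=15, Maple=16, Willow=18, Larch=19, Quarry=21, Pine=24, Milton=28. Nearest is Knoll (15).
From Knoll: distances to unvisited — Willow=4, Pine=9, Milton=14, Quarry=16, Maple=18, Larch=21. Nearest is Willow (4).
From Willow: distances to unvisited — Milton=10, Pine=13, Maple=14, Larch=17, Quarry=20. Nearest is Milton (10).
From Milton: distances to unvisited — Maple=21, Pine=22, Larch=24, Quarry=30. Nearest is Maple (21).
From Maple: distances to unvisited — Larch=3, Quarry=11, Pine=27. Nearest is Larch (3).
From Larch: distances to unvisited — Quarry=14, Pine=30. Nearest is Quarry (14).
From Quarry: distances to unvisited — Pine=25. Nearest is Pine (25).
Return Pine→Orwell: 24.
Total = 15 + 4 + 10 + 21 + 3 + 14 + 25 + 24 = 116.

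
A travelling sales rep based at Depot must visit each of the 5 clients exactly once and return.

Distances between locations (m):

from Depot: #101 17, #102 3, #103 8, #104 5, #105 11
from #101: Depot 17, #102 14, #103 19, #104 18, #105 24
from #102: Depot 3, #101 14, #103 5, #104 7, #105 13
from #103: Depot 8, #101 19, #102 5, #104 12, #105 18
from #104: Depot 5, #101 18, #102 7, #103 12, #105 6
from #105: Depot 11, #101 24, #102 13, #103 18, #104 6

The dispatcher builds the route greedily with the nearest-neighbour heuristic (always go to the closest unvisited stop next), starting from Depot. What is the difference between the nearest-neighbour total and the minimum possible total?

Excess over optimum: 5 m.

From Depot: #102=3, #104=5, #103=8, #105=11, #101=17 → choose #102 (3).
From #102: #103=5, #104=7, #105=13, #101=14 → choose #103 (5).
From #103: #104=12, #105=18, #101=19 → choose #104 (12).
From #104: #105=6, #101=18 → choose #105 (6).
From #105: #101=24 → choose #101 (24).
NN route Depot → #102 → #103 → #104 → #105 → #101 → Depot costs 67.
Optimal: Depot → #102 → #103 → #101 → #104 → #105 → Depot costs 62 (by enumerating all 60 distinct tours).
Excess = 67 − 62 = 5.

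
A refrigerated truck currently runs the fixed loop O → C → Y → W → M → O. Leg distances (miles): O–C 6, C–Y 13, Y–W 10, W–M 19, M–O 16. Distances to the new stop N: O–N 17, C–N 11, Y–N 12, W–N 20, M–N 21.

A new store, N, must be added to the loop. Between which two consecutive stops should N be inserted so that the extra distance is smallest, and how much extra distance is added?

+10 miles — insert N between C and Y.

Insertion cost between consecutive stops i–j is d(i,N) + d(N,j) − d(i,j):
  between O and C: 17 + 11 − 6 = 22
  between C and Y: 11 + 12 − 13 = 10
  between Y and W: 12 + 20 − 10 = 22
  between W and M: 20 + 21 − 19 = 22
  between M and O: 21 + 17 − 16 = 22
Cheapest insertion is between C and Y, adding 10.
New total = 64 + 10 = 74.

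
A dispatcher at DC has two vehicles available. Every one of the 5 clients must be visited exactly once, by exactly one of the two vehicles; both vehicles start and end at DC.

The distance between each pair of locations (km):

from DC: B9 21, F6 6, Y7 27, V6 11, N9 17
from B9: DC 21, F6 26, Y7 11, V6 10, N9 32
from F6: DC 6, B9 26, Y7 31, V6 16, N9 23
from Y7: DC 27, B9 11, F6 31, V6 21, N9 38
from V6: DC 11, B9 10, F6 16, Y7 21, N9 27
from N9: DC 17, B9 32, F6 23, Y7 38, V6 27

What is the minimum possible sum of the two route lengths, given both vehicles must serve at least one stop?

There are 2^4 − 1 = 15 ways to divide the 5 stops into two non-empty groups. For each, the best each vehicle can do is its own shortest tour through its group:
  {B9} + {F6, Y7, V6, N9}: 42 + 98 = 140
  {F6} + {B9, Y7, V6, N9}: 12 + 87 = 99
  {B9, F6} + {Y7, V6, N9}: 53 + 87 = 140
  {Y7} + {B9, F6, V6, N9}: 54 + 81 = 135
  {B9, Y7} + {F6, V6, N9}: 59 + 66 = 125
  {F6, Y7} + {B9, V6, N9}: 64 + 70 = 134
  … (15 splits in total)
Best: vehicle 1 DC → F6 → DC = 12; vehicle 2 DC → V6 → B9 → Y7 → N9 → DC = 87; combined 99.

Minimum combined distance: 99 km.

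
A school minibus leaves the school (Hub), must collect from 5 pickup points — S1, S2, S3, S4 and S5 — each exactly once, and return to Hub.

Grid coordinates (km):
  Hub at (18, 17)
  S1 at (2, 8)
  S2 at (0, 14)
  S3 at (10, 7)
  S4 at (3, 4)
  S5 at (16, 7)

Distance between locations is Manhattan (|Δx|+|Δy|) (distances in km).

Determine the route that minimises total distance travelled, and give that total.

Hub-S1-S2-S3-S4-S5-Hub: 25+8+17+10+16+12 = 88
Hub-S1-S2-S3-S5-S4-Hub: 25+8+17+6+16+28 = 100
Hub-S1-S2-S4-S3-S5-Hub: 25+8+13+10+6+12 = 74
Hub-S1-S2-S4-S5-S3-Hub: 25+8+13+16+6+18 = 86
Hub-S1-S2-S5-S3-S4-Hub: 25+8+23+6+10+28 = 100
Hub-S1-S2-S5-S4-S3-Hub: 25+8+23+16+10+18 = 100
Hub-S1-S3-S2-S4-S5-Hub: 25+9+17+13+16+12 = 92
Hub-S1-S3-S2-S5-S4-Hub: 25+9+17+23+16+28 = 118
Hub-S1-S3-S4-S2-S5-Hub: 25+9+10+13+23+12 = 92
Hub-S1-S3-S4-S5-S2-Hub: 25+9+10+16+23+21 = 104
Hub-S1-S3-S5-S2-S4-Hub: 25+9+6+23+13+28 = 104
Hub-S1-S3-S5-S4-S2-Hub: 25+9+6+16+13+21 = 90
Hub-S1-S4-S2-S3-S5-Hub: 25+5+13+17+6+12 = 78
Hub-S1-S4-S2-S5-S3-Hub: 25+5+13+23+6+18 = 90
… (46 more)
Hub-S2-S1-S4-S3-S5-Hub: 21+8+5+10+6+12 = 62  ← best
The minimum is 62.
One optimal route: Hub → S2 → S1 → S4 → S3 → S5 → Hub (or its reverse).

62 km — the shortest possible round trip.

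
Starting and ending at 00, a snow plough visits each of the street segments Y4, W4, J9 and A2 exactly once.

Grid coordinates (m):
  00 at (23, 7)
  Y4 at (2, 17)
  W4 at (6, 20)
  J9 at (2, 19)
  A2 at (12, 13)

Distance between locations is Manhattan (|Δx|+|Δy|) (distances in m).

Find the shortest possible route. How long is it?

There are 12 distinct closed tours to check (reversals are equivalent).
00→Y4→W4→J9→A2→00: 31+7+5+16+17 = 76
00→Y4→W4→A2→J9→00: 31+7+13+16+33 = 100
00→Y4→J9→W4→A2→00: 31+2+5+13+17 = 68
00→Y4→J9→A2→W4→00: 31+2+16+13+30 = 92
00→Y4→A2→W4→J9→00: 31+14+13+5+33 = 96
00→Y4→A2→J9→W4→00: 31+14+16+5+30 = 96
00→W4→Y4→J9→A2→00: 30+7+2+16+17 = 72
00→W4→Y4→A2→J9→00: 30+7+14+16+33 = 100
00→W4→J9→Y4→A2→00: 30+5+2+14+17 = 68
00→W4→A2→Y4→J9→00: 30+13+14+2+33 = 92
00→J9→Y4→W4→A2→00: 33+2+7+13+17 = 72
00→J9→W4→Y4→A2→00: 33+5+7+14+17 = 76
The minimum is 68.
One optimal route: 00 → Y4 → J9 → W4 → A2 → 00 (or its reverse).

68 m — the shortest possible round trip.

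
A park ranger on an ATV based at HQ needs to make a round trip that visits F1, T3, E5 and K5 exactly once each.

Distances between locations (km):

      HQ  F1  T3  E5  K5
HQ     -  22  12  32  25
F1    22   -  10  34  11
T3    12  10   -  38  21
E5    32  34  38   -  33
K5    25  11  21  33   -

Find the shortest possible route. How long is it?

98 km — the shortest possible round trip.

There are 12 distinct closed tours to check (reversals are equivalent).
HQ-F1-T3-E5-K5-HQ: 22+10+38+33+25 = 128
HQ-F1-T3-K5-E5-HQ: 22+10+21+33+32 = 118
HQ-F1-E5-T3-K5-HQ: 22+34+38+21+25 = 140
HQ-F1-E5-K5-T3-HQ: 22+34+33+21+12 = 122
HQ-F1-K5-T3-E5-HQ: 22+11+21+38+32 = 124
HQ-F1-K5-E5-T3-HQ: 22+11+33+38+12 = 116
HQ-T3-F1-E5-K5-HQ: 12+10+34+33+25 = 114
HQ-T3-F1-K5-E5-HQ: 12+10+11+33+32 = 98
HQ-T3-E5-F1-K5-HQ: 12+38+34+11+25 = 120
HQ-T3-K5-F1-E5-HQ: 12+21+11+34+32 = 110
HQ-E5-F1-T3-K5-HQ: 32+34+10+21+25 = 122
HQ-E5-T3-F1-K5-HQ: 32+38+10+11+25 = 116
The minimum is 98.
One optimal route: HQ → T3 → F1 → K5 → E5 → HQ (or its reverse).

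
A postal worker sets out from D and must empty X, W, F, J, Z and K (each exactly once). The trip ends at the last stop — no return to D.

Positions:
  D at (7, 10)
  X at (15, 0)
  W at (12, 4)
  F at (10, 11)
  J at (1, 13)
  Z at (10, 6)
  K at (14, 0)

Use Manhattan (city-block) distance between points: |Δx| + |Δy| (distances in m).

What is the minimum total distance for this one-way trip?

There are 6! = 720 possible orderings.
D → X → W → F → J → Z → K: 18+7+9+11+16+10 = 71
D → X → W → F → J → K → Z: 18+7+9+11+26+10 = 81
D → X → W → F → Z → J → K: 18+7+9+5+16+26 = 81
D → X → W → F → Z → K → J: 18+7+9+5+10+26 = 75
D → X → W → F → K → J → Z: 18+7+9+15+26+16 = 91
D → X → W → F → K → Z → J: 18+7+9+15+10+16 = 75
D → X → W → J → F → Z → K: 18+7+20+11+5+10 = 71
D → X → W → J → F → K → Z: 18+7+20+11+15+10 = 81
… (712 more)
D → J → F → Z → W → K → X: 9+11+5+4+6+1 = 36  ← best
The minimum is 36.
One shortest path: D → J → F → Z → W → K → X.

Shortest open route: 36 m.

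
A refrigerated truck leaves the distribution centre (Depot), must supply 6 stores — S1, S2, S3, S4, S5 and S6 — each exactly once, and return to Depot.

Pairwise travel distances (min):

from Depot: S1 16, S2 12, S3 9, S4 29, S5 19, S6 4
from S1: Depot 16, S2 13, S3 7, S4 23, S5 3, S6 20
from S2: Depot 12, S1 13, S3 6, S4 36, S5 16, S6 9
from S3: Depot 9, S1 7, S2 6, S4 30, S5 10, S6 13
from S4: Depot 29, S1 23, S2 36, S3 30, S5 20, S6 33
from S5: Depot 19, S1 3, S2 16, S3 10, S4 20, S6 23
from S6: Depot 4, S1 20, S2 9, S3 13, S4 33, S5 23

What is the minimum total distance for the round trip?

78 min — the shortest possible round trip.

There are 360 distinct closed tours to check (reversals are equivalent).
Depot-S1-S2-S3-S4-S5-S6-Depot: 16+13+6+30+20+23+4 = 112
Depot-S1-S2-S3-S4-S6-S5-Depot: 16+13+6+30+33+23+19 = 140
Depot-S1-S2-S3-S5-S4-S6-Depot: 16+13+6+10+20+33+4 = 102
Depot-S1-S2-S3-S5-S6-S4-Depot: 16+13+6+10+23+33+29 = 130
Depot-S1-S2-S3-S6-S4-S5-Depot: 16+13+6+13+33+20+19 = 120
Depot-S1-S2-S3-S6-S5-S4-Depot: 16+13+6+13+23+20+29 = 120
Depot-S1-S2-S4-S3-S5-S6-Depot: 16+13+36+30+10+23+4 = 132
Depot-S1-S2-S4-S3-S6-S5-Depot: 16+13+36+30+13+23+19 = 150
… (352 more)
Depot-S4-S5-S1-S3-S2-S6-Depot: 29+20+3+7+6+9+4 = 78  ← best
The minimum is 78.
One optimal route: Depot → S4 → S5 → S1 → S3 → S2 → S6 → Depot (or its reverse).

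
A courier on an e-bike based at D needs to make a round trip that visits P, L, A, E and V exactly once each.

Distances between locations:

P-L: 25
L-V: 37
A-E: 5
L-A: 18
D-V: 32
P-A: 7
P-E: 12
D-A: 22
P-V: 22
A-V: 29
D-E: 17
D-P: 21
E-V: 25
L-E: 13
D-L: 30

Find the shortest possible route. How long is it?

Shortest round trip = 109.

With 5 stops there are 5!/2 = 60 distinct round trips (a route and its reverse cost the same).
D → P → L → A → E → V → D: 21+25+18+5+25+32 = 126
D → P → L → A → V → E → D: 21+25+18+29+25+17 = 135
D → P → L → E → A → V → D: 21+25+13+5+29+32 = 125
D → P → L → E → V → A → D: 21+25+13+25+29+22 = 135
D → P → L → V → A → E → D: 21+25+37+29+5+17 = 134
D → P → L → V → E → A → D: 21+25+37+25+5+22 = 135
D → P → A → L → E → V → D: 21+7+18+13+25+32 = 116
D → P → A → L → V → E → D: 21+7+18+37+25+17 = 125
D → P → A → E → L → V → D: 21+7+5+13+37+32 = 115
D → P → A → E → V → L → D: 21+7+5+25+37+30 = 125
D → P → A → V → L → E → D: 21+7+29+37+13+17 = 124
D → P → A → V → E → L → D: 21+7+29+25+13+30 = 125
D → P → E → L → A → V → D: 21+12+13+18+29+32 = 125
D → P → E → L → V → A → D: 21+12+13+37+29+22 = 134
… (46 more)
D → L → E → A → P → V → D: 30+13+5+7+22+32 = 109  ← best
The minimum is 109.
One optimal route: D → L → E → A → P → V → D (or its reverse).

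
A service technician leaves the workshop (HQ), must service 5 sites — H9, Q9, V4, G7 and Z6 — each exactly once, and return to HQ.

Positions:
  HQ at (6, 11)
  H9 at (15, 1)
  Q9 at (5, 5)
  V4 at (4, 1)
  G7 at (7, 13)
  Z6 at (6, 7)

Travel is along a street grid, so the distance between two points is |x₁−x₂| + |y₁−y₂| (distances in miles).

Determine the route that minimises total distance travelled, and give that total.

HQ - H9 - Q9 - V4 - G7 - Z6 - HQ: 19+14+5+15+7+4 = 64
HQ - H9 - Q9 - V4 - Z6 - G7 - HQ: 19+14+5+8+7+3 = 56
HQ - H9 - Q9 - G7 - V4 - Z6 - HQ: 19+14+10+15+8+4 = 70
HQ - H9 - Q9 - G7 - Z6 - V4 - HQ: 19+14+10+7+8+12 = 70
HQ - H9 - Q9 - Z6 - V4 - G7 - HQ: 19+14+3+8+15+3 = 62
HQ - H9 - Q9 - Z6 - G7 - V4 - HQ: 19+14+3+7+15+12 = 70
HQ - H9 - V4 - Q9 - G7 - Z6 - HQ: 19+11+5+10+7+4 = 56
HQ - H9 - V4 - Q9 - Z6 - G7 - HQ: 19+11+5+3+7+3 = 48
HQ - H9 - V4 - G7 - Q9 - Z6 - HQ: 19+11+15+10+3+4 = 62
HQ - H9 - V4 - G7 - Z6 - Q9 - HQ: 19+11+15+7+3+7 = 62
HQ - H9 - V4 - Z6 - Q9 - G7 - HQ: 19+11+8+3+10+3 = 54
HQ - H9 - V4 - Z6 - G7 - Q9 - HQ: 19+11+8+7+10+7 = 62
HQ - H9 - G7 - Q9 - V4 - Z6 - HQ: 19+20+10+5+8+4 = 66
HQ - H9 - G7 - Q9 - Z6 - V4 - HQ: 19+20+10+3+8+12 = 72
… (46 more)
HQ - G7 - H9 - V4 - Q9 - Z6 - HQ: 3+20+11+5+3+4 = 46  ← best
The minimum is 46.
One optimal route: HQ → G7 → H9 → V4 → Q9 → Z6 → HQ (or its reverse).

Minimum total distance: 46 miles.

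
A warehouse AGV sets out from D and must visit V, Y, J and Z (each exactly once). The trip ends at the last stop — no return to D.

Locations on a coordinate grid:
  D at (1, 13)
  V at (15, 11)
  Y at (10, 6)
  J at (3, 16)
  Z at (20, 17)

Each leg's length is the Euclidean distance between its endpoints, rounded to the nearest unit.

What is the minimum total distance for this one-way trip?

There are 4! = 24 possible orderings.
D → V → Y → J → Z: 14+7+12+17 = 50
D → V → Y → Z → J: 14+7+15+17 = 53
D → V → J → Y → Z: 14+13+12+15 = 54
D → V → J → Z → Y: 14+13+17+15 = 59
D → V → Z → Y → J: 14+8+15+12 = 49
D → V → Z → J → Y: 14+8+17+12 = 51
D → Y → V → J → Z: 11+7+13+17 = 48
D → Y → V → Z → J: 11+7+8+17 = 43
D → Y → J → V → Z: 11+12+13+8 = 44
D → Y → J → Z → V: 11+12+17+8 = 48
D → Y → Z → V → J: 11+15+8+13 = 47
D → Y → Z → J → V: 11+15+17+13 = 56
D → J → V → Y → Z: 4+13+7+15 = 39
D → J → V → Z → Y: 4+13+8+15 = 40
… (10 more)
D → J → Y → V → Z: 4+12+7+8 = 31  ← best
The minimum is 31.
One shortest path: D → J → Y → V → Z.

31 — the minimum one-way total.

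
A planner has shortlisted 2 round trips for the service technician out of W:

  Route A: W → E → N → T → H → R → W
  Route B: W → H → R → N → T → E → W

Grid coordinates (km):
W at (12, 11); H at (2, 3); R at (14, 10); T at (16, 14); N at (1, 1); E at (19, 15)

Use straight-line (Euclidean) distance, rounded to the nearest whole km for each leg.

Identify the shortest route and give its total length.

74 km — Route B is the shortest.

Route A: 8 + 23 + 20 + 18 + 14 + 2 = 85
Route B: 13 + 14 + 16 + 20 + 3 + 8 = 74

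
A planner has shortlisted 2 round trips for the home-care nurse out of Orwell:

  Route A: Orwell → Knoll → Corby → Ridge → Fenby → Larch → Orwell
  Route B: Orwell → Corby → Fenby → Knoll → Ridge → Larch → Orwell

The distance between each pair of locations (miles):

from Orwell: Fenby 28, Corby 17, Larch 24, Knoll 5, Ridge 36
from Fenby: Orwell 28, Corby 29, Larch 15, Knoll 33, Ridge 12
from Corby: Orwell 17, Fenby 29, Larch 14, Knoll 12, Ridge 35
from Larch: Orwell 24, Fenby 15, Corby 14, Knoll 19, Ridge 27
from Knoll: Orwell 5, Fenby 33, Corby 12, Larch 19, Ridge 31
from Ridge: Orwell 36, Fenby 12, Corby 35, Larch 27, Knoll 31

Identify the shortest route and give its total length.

Shortest is Route A, total 103 miles.

Route A: 5 + 12 + 35 + 12 + 15 + 24 = 103
Route B: 17 + 29 + 33 + 31 + 27 + 24 = 161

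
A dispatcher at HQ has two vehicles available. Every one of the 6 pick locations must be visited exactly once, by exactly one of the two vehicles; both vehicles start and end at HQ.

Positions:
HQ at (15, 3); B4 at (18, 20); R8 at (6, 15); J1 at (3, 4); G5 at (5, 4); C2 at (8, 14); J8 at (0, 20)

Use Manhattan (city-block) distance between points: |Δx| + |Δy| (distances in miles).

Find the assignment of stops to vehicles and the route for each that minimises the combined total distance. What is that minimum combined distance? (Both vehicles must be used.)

Minimum combined distance: 96 miles.

There are 2^5 − 1 = 31 ways to divide the 6 stops into two non-empty groups. For each, the best each vehicle can do is its own shortest tour through its group:
  {B4} + {R8, J1, G5, C2, J8}: 40 + 64 = 104
  {R8} + {B4, J1, G5, C2, J8}: 42 + 80 = 122
  {B4, R8} + {J1, G5, C2, J8}: 58 + 64 = 122
  {J1} + {B4, R8, G5, C2, J8}: 26 + 76 = 102
  {B4, J1} + {R8, G5, C2, J8}: 64 + 64 = 128
  {R8, J1} + {B4, G5, C2, J8}: 48 + 76 = 124
  … (31 splits in total)
  {J1, G5} + {B4, R8, C2, J8}: 26 + 70 = 96  ← best
Best: vehicle 1 HQ → J1 → G5 → HQ = 26; vehicle 2 HQ → B4 → J8 → R8 → C2 → HQ = 70; combined 96.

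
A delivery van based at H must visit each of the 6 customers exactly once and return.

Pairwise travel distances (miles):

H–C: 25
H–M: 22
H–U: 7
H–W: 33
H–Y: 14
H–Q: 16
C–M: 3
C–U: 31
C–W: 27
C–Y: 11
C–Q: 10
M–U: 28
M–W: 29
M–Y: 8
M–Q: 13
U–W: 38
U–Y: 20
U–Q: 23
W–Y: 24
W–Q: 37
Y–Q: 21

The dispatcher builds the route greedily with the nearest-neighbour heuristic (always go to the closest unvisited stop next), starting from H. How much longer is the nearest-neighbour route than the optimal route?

From H: U=7, Y=14, Q=16, M=22, C=25, W=33 → choose U (7).
From U: Y=20, Q=23, M=28, C=31, W=38 → choose Y (20).
From Y: M=8, C=11, Q=21, W=24 → choose M (8).
From M: C=3, Q=13, W=29 → choose C (3).
From C: Q=10, W=27 → choose Q (10).
From Q: W=37 → choose W (37).
NN route H → U → Y → M → C → Q → W → H costs 118.
Optimal: H → U → W → Y → M → C → Q → H costs 106 (by enumerating all 360 distinct tours).
Excess = 118 − 106 = 12.

12 miles longer than the optimal tour.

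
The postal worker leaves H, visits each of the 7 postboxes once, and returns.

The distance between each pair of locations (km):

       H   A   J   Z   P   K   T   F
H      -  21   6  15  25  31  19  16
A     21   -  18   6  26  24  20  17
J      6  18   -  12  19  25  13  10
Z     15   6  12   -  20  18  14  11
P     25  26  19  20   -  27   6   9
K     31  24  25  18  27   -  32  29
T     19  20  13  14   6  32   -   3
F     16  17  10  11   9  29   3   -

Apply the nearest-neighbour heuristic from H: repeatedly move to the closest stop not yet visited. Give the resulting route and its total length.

Nearest-neighbour total = 106 km; route H → J → F → T → P → Z → A → K → H.

At H the remaining stops are J 6, Z 15, F 16, T 19, A 21, P 25, K 31; go to J.
At J the remaining stops are F 10, Z 12, T 13, A 18, P 19, K 25; go to F.
At F the remaining stops are T 3, P 9, Z 11, A 17, K 29; go to T.
At T the remaining stops are P 6, Z 14, A 20, K 32; go to P.
At P the remaining stops are Z 20, A 26, K 27; go to Z.
At Z the remaining stops are A 6, K 18; go to A.
At A the remaining stops are K 24; go to K.
Return K→H: 31.
Total = 6 + 10 + 3 + 6 + 20 + 6 + 24 + 31 = 106.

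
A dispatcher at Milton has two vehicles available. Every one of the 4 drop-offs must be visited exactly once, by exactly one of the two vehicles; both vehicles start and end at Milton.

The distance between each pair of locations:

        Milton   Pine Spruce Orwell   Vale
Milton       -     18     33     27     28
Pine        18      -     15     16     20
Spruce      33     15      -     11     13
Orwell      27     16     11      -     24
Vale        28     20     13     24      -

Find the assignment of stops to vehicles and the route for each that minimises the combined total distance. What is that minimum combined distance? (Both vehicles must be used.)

115 — the smallest possible combined total.

Try each way of splitting the stops between the two vehicles (each non-empty) and, for each split, find the best tour for each vehicle:
  {Pine} + {Spruce, Orwell, Vale}: 36 + 79 = 115
  {Spruce} + {Pine, Orwell, Vale}: 66 + 86 = 152
  {Pine, Spruce} + {Orwell, Vale}: 66 + 79 = 145
  {Orwell} + {Pine, Spruce, Vale}: 54 + 74 = 128
  {Pine, Orwell} + {Spruce, Vale}: 61 + 74 = 135
  {Spruce, Orwell} + {Pine, Vale}: 71 + 66 = 137
  … (7 splits in total)
Best: vehicle 1 Milton → Pine → Milton = 36; vehicle 2 Milton → Orwell → Spruce → Vale → Milton = 79; combined 115.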